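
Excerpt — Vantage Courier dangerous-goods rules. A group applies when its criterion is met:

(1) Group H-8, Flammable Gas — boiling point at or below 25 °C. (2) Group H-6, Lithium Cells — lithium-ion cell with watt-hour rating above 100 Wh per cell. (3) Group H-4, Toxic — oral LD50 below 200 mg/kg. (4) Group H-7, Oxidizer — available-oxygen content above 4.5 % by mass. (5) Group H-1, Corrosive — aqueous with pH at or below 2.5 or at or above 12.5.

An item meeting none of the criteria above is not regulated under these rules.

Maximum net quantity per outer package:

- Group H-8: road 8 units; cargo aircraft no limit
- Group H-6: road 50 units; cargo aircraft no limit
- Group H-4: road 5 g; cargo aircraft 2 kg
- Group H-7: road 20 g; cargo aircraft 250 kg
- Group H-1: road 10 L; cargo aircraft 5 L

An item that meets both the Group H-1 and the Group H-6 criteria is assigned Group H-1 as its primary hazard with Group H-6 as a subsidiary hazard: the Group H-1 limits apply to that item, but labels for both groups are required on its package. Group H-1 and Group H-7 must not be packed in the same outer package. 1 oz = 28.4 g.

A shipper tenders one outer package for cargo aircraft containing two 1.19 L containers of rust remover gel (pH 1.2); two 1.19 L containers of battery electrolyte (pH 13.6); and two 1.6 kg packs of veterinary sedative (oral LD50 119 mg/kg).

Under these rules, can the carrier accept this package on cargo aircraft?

No

The rust remover gel has pH 1.2, which is ≤ 2.5, so it is Group H-1 (Corrosive).
The battery electrolyte has pH 13.6, which is ≥ 12.5, so it is Group H-1 (Corrosive).
With oral LD50 119 mg/kg (< 200 mg/kg), the veterinary sedative falls in Group H-4.
Group H-4 quantity: two 1.6 kg packs = 3.2 kg.
3.2 kg > 2 kg (cargo aircraft limit, Group H-4) — over the limit.
Total Group H-1: (two 1.19 L containers = 2.38 L) + (two 1.19 L containers = 2.38 L) = 4.76 L.
4.76 L is within the cargo aircraft limit of 5 L for Group H-1.
The segregation rule (Group H-1 with Group H-7) does not apply to Group H-4 with Group H-1.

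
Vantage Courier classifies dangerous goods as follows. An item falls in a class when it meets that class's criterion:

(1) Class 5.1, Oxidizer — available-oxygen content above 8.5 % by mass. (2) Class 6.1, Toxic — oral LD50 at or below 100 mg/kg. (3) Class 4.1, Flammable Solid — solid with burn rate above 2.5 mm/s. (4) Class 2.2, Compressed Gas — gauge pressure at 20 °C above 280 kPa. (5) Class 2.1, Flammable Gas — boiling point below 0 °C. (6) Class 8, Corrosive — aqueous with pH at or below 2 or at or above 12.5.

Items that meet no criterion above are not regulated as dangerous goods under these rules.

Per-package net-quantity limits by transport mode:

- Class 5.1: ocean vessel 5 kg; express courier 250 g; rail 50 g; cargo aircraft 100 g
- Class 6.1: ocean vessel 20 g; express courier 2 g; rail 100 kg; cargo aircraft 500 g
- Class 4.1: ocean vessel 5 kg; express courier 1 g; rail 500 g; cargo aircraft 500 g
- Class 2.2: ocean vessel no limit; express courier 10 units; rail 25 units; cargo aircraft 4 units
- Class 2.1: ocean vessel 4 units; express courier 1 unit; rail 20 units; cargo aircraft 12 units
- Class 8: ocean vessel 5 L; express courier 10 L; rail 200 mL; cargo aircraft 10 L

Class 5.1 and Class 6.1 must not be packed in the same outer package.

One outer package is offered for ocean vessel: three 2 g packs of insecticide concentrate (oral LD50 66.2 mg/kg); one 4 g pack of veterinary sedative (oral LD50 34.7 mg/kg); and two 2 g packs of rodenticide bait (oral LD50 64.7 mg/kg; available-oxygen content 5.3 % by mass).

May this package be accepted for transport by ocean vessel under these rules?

Oral LD50 66.2 mg/kg meets the Class 6.1 criterion (Toxic), so the insecticide concentrate is Class 6.1.
Veterinary sedative: oral LD50 34.7 mg/kg ≤ 100 mg/kg → Class 6.1 (Toxic).
The rodenticide bait has oral LD50 64.7 mg/kg, which is ≤ 100 mg/kg, so it is Class 6.1 (Toxic).
Total Class 6.1: (three 2 g packs = 6 g) + 4 g + (two 2 g packs = 4 g) = 14 g.
That is within the Class 6.1 ocean vessel limit of 20 g.

Yes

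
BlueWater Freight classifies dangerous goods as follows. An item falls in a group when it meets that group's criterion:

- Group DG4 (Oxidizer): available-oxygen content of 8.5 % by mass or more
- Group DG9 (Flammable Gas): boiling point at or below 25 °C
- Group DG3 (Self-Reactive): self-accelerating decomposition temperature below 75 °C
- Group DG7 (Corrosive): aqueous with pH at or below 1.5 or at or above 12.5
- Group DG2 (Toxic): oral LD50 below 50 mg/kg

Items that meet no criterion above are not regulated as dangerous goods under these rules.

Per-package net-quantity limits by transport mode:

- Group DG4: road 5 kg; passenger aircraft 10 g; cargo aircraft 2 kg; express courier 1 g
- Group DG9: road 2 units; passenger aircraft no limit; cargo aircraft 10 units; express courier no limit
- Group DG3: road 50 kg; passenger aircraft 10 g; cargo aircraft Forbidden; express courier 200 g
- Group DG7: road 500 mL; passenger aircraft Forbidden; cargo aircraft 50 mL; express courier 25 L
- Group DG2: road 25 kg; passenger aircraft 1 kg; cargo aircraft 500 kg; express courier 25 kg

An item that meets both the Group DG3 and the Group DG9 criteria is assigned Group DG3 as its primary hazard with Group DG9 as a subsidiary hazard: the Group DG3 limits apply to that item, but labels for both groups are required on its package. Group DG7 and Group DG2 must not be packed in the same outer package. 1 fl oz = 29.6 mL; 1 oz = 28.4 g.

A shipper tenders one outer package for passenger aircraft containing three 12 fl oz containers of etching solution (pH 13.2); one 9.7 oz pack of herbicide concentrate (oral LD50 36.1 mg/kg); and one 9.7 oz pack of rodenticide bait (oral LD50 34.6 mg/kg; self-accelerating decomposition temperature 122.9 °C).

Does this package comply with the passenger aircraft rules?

The etching solution has pH 13.2, which is ≥ 12.5, so it is Group DG7 (Corrosive).
Herbicide concentrate: oral LD50 36.1 mg/kg < 50 mg/kg → Group DG2 (Toxic).
With oral LD50 34.6 mg/kg (< 50 mg/kg), the rodenticide bait falls in Group DG2.
Group DG7 quantity: three 12 fl oz containers = 1065.6 mL.
By passenger aircraft, Group DG7 is Forbidden regardless of quantity.
Total Group DG2: (one 9.7 oz pack = 275.48 g) + (one 9.7 oz pack = 275.48 g) = 550.96 g.
That is within the Group DG2 passenger aircraft limit of 1 kg.
Group DG7 and Group DG2 may not share an outer package.

No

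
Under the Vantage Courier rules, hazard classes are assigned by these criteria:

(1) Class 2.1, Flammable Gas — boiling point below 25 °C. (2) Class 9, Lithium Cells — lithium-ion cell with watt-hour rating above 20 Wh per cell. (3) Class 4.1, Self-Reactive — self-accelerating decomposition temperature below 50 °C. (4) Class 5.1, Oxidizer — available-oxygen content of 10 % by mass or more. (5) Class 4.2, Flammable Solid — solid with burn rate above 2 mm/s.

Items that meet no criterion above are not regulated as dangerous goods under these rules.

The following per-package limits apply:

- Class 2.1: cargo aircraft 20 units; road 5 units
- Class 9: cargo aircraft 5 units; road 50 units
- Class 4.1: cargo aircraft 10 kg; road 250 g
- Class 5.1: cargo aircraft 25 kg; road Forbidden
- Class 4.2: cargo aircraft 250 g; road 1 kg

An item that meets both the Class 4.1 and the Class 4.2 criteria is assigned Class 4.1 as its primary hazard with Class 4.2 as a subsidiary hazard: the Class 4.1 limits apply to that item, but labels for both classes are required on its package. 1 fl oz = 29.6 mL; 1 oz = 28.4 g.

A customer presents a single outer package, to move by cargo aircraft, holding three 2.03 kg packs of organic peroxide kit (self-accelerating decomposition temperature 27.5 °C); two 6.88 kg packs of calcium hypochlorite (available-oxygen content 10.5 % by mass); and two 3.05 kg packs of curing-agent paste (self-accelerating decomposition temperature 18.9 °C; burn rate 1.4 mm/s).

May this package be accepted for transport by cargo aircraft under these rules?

No

With self-accelerating decomposition temperature 27.5 °C (< 50 °C), the organic peroxide kit falls in Class 4.1.
Calcium hypochlorite: available-oxygen content 10.5 % by mass ≥ 10 % by mass → Class 5.1 (Oxidizer).
The curing-agent paste has self-accelerating decomposition temperature 18.9 °C, which is < 50 °C, so it is Class 4.1 (Self-Reactive).
Total Class 4.1: (three 2.03 kg packs = 6.09 kg) + (two 3.05 kg packs = 6.1 kg) = 12.19 kg.
That exceeds the Class 4.1 cargo aircraft limit of 10 kg.
Class 5.1 quantity: two 6.88 kg packs = 13.76 kg.
13.76 kg is within the cargo aircraft limit of 25 kg for Class 5.1.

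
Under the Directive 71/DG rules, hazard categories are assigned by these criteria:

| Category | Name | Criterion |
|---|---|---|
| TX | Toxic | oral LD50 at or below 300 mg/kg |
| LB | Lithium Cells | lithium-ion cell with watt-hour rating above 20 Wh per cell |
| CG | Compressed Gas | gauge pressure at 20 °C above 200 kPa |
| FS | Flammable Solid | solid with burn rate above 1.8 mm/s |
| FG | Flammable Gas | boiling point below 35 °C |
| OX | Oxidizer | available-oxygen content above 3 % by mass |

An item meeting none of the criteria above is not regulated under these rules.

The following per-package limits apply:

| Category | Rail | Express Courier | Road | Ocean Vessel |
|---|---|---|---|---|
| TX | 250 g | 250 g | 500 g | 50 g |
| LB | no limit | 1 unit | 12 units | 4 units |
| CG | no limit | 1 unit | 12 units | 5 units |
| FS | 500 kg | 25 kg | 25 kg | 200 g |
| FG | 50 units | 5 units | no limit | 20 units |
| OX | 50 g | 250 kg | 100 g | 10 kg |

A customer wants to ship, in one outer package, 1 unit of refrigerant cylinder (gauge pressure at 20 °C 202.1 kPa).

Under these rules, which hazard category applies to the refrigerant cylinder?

With gauge pressure at 20 °C 202.1 kPa (> 200 kPa), the refrigerant cylinder falls in Category CG.

Category CG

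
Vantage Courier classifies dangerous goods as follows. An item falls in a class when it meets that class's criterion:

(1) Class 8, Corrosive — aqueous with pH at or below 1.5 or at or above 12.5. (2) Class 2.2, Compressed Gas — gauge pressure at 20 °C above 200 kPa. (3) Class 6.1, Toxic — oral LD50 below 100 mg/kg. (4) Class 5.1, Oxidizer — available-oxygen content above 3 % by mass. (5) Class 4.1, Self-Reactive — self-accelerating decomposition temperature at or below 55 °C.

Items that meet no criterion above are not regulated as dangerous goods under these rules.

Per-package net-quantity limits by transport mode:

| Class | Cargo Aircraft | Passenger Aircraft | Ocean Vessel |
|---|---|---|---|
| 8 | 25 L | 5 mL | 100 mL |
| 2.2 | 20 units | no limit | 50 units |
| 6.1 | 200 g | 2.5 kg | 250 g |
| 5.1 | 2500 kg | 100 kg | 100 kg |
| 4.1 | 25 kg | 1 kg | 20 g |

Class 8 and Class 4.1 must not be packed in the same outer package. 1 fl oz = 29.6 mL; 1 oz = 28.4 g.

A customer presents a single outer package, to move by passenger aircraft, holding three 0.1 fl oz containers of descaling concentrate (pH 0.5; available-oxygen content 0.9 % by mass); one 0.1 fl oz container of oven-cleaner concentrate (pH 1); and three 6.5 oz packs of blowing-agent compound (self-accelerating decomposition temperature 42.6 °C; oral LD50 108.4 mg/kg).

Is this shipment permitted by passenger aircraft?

No

Descaling concentrate: pH 0.5 ≤ 1.5 → Class 8 (Corrosive).
The oven-cleaner concentrate has pH 1, which is ≤ 1.5, so it is Class 8 (Corrosive).
The blowing-agent compound has self-accelerating decomposition temperature 42.6 °C, which is ≤ 55 °C, so it is Class 4.1 (Self-Reactive).
Class 8 net quantity: (three 0.1 fl oz containers = 8.88 mL) + (one 0.1 fl oz container = 2.96 mL) = 11.84 mL.
That exceeds the Class 8 passenger aircraft limit of 5 mL.
Class 4.1 quantity: three 6.5 oz packs = 553.8 g.
553.8 g ≤ 1 kg (passenger aircraft limit, Class 4.1) — within limit.
Class 8 and Class 4.1 may not share an outer package.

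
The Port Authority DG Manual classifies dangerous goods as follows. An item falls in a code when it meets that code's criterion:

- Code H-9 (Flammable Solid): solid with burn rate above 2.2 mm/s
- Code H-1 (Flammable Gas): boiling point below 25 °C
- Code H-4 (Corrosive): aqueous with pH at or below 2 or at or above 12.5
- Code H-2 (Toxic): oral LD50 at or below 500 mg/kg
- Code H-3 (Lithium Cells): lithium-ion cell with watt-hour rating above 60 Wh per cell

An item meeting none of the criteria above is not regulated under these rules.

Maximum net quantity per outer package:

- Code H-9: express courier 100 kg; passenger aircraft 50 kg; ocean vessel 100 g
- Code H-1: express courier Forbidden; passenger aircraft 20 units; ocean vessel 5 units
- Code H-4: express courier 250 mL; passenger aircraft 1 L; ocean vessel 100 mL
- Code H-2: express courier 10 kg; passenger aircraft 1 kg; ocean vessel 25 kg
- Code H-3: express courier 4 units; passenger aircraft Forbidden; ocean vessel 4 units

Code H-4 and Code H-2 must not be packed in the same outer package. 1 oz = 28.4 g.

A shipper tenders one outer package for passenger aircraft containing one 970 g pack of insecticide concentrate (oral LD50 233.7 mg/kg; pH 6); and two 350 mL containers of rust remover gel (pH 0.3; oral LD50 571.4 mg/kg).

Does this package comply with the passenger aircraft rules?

With oral LD50 233.7 mg/kg (≤ 500 mg/kg), the insecticide concentrate falls in Code H-2.
pH 0.3 meets the Code H-4 criterion (Corrosive), so the rust remover gel is Code H-4.
Code H-4 quantity: two 350 mL containers = 700 mL.
That is within the Code H-4 passenger aircraft limit of 1 L.
Code H-2 quantity: 970 g.
That is within the Code H-2 passenger aircraft limit of 1 kg.
Code H-4 and Code H-2 may not share an outer package.

No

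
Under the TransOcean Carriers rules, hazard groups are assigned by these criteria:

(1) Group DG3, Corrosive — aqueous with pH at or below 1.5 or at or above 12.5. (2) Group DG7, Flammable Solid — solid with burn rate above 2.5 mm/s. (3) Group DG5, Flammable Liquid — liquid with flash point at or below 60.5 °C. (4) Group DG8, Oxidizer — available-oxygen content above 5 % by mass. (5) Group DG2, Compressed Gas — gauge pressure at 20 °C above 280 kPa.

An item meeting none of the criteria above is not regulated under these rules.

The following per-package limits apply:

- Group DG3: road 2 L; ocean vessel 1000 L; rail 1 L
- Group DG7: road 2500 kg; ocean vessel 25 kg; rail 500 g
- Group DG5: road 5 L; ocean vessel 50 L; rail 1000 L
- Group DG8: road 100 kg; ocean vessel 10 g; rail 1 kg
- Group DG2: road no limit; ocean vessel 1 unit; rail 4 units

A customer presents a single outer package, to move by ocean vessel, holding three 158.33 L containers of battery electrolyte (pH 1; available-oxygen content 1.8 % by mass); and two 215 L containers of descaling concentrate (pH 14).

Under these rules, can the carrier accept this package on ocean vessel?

With pH 1 (≤ 1.5), the battery electrolyte falls in Group DG3.
With pH 14 (≥ 12.5), the descaling concentrate falls in Group DG3.
Total Group DG3: (three 158.33 L containers = 474.99 L) + (two 215 L containers = 430 L) = 904.99 L.
That is within the Group DG3 ocean vessel limit of 1000 L.

Yes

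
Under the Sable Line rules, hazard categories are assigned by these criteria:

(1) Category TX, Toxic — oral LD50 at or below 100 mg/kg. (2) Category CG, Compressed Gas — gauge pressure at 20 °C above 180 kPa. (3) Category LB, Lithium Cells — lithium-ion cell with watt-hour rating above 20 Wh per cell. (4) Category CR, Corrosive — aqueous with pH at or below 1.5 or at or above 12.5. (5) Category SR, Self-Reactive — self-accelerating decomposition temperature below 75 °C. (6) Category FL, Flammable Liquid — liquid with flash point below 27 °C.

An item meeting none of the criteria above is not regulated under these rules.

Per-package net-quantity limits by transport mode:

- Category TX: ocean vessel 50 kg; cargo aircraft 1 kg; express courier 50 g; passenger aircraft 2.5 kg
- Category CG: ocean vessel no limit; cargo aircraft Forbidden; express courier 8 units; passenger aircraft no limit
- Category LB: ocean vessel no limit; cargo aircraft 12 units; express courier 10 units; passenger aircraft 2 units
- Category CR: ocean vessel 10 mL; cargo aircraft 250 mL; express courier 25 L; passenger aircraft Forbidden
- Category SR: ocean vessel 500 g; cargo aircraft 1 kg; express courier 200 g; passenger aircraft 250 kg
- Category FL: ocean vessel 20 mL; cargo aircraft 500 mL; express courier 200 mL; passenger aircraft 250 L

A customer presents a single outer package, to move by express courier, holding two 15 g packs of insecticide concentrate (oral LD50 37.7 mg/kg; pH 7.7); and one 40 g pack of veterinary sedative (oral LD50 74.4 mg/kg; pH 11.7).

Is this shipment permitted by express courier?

No

Oral LD50 37.7 mg/kg meets the Category TX criterion (Toxic), so the insecticide concentrate is Category TX.
With oral LD50 74.4 mg/kg (≤ 100 mg/kg), the veterinary sedative falls in Category TX.
Total Category TX: (two 15 g packs = 30 g) + 40 g = 70 g.
70 g > 50 g (express courier limit, Category TX) — over the limit.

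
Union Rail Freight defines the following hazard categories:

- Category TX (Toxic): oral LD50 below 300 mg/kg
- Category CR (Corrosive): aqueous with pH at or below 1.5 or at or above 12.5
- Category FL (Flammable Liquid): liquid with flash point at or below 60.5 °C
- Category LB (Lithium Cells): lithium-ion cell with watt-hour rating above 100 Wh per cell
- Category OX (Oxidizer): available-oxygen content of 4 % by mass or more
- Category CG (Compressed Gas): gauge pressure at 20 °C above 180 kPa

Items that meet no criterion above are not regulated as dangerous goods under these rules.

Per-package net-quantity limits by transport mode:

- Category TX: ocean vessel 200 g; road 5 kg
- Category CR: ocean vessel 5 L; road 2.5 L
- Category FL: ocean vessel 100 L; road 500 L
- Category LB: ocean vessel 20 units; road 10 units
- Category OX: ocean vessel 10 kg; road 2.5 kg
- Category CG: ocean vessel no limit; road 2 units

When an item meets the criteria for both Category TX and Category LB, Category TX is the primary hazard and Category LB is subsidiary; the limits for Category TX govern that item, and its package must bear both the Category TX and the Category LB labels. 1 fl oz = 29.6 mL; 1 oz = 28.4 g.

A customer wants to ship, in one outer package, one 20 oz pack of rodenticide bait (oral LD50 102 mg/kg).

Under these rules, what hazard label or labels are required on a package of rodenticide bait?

Category TX

Rodenticide bait: oral LD50 102 mg/kg < 300 mg/kg → Category TX (Toxic).
Only the Category TX label is required.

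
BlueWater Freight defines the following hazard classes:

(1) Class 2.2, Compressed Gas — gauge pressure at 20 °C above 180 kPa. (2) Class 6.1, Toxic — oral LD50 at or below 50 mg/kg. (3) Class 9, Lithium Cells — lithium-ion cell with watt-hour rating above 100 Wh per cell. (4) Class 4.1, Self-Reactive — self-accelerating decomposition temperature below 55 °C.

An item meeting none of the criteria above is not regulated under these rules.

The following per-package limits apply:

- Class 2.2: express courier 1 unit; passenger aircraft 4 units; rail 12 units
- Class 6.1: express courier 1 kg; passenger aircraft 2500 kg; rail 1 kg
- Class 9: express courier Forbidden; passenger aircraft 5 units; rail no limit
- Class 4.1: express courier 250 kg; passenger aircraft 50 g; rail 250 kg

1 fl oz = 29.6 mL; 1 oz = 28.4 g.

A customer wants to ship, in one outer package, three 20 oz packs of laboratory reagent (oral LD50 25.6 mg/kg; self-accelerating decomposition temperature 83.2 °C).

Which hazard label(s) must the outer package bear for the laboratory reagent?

With oral LD50 25.6 mg/kg (≤ 50 mg/kg), the laboratory reagent falls in Class 6.1.
Only the Class 6.1 label is required.

Class 6.1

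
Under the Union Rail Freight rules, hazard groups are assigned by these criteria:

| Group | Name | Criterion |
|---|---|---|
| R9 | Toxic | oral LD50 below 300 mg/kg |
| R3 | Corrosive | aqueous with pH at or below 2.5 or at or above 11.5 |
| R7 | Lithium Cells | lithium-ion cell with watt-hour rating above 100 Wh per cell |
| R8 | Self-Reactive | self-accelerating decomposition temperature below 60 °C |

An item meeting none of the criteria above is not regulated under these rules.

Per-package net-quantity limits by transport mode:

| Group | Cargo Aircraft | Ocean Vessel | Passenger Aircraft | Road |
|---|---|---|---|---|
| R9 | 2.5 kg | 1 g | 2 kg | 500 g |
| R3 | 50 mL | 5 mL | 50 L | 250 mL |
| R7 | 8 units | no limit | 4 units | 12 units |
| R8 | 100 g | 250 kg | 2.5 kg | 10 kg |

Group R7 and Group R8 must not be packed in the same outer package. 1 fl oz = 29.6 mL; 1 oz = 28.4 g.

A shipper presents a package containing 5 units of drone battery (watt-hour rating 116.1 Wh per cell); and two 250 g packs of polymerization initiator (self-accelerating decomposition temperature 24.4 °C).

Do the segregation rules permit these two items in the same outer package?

Drone battery: watt-hour rating 116.1 Wh per cell > 100 Wh per cell → Group R7 (Lithium Cells).
Self-accelerating decomposition temperature 24.4 °C meets the Group R8 criterion (Self-Reactive), so the polymerization initiator is Group R8.
Group R7 and Group R8 may not share an outer package.

No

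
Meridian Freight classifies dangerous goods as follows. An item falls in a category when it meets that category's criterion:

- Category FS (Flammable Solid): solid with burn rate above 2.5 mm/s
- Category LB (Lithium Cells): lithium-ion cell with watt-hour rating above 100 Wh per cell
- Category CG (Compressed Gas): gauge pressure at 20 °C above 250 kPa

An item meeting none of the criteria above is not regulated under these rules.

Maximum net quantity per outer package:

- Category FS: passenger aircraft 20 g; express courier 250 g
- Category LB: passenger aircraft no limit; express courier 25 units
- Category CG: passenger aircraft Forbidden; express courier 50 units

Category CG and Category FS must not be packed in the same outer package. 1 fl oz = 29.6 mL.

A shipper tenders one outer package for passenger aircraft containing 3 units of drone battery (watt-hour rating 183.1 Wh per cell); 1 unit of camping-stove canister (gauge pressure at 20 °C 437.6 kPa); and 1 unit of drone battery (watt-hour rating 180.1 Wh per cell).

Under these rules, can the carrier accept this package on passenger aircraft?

With watt-hour rating 183.1 Wh per cell (> 100 Wh per cell), the drone battery falls in Category LB.
The camping-stove canister has gauge pressure at 20 °C 437.6 kPa, which is > 250 kPa, so it is Category CG (Compressed Gas).
Watt-hour rating 180.1 Wh per cell meets the Category LB criterion (Lithium Cells), so the drone battery is Category LB.
Total Category LB: 3 units + 1 unit = 4 units.
Category LB has no per-package limit by passenger aircraft.
Category CG quantity: 1 unit.
By passenger aircraft, Category CG is Forbidden regardless of quantity.
The segregation rule (Category CG with Category FS) does not apply to Category LB with Category CG.

No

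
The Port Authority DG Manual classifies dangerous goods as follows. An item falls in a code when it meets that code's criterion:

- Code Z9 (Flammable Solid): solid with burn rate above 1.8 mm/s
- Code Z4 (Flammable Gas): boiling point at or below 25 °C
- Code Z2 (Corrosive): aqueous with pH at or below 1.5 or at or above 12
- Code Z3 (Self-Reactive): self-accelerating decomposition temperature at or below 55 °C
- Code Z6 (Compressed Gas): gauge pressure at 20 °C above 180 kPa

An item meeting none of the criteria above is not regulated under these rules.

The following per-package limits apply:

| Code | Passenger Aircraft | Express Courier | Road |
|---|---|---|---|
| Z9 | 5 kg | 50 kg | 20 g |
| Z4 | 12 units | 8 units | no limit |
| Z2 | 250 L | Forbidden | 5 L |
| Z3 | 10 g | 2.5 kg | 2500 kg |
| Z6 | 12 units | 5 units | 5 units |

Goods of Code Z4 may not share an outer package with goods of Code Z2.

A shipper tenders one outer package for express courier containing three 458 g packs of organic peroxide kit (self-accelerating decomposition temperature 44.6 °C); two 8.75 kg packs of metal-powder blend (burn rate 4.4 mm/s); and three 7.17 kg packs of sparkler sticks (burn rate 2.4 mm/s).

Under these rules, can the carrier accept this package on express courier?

Organic peroxide kit: self-accelerating decomposition temperature 44.6 °C ≤ 55 °C → Code Z3 (Self-Reactive).
Metal-powder blend: burn rate 4.4 mm/s > 1.8 mm/s → Code Z9 (Flammable Solid).
The sparkler sticks have burn rate 2.4 mm/s, which is > 1.8 mm/s, so they are Code Z9 (Flammable Solid).
Total Code Z9: (two 8.75 kg packs = 17.5 kg) + (three 7.17 kg packs = 21.51 kg) = 39.01 kg.
39.01 kg ≤ 50 kg (express courier limit, Code Z9) — within limit.
Code Z3 quantity: three 458 g packs = 1.374 kg.
1.374 kg is within the express courier limit of 2.5 kg for Code Z3.
The segregation rule (Code Z4 with Code Z2) does not apply to Code Z9 with Code Z3.
Every hazard code is within its express courier limit and no segregation rule is violated.

Yes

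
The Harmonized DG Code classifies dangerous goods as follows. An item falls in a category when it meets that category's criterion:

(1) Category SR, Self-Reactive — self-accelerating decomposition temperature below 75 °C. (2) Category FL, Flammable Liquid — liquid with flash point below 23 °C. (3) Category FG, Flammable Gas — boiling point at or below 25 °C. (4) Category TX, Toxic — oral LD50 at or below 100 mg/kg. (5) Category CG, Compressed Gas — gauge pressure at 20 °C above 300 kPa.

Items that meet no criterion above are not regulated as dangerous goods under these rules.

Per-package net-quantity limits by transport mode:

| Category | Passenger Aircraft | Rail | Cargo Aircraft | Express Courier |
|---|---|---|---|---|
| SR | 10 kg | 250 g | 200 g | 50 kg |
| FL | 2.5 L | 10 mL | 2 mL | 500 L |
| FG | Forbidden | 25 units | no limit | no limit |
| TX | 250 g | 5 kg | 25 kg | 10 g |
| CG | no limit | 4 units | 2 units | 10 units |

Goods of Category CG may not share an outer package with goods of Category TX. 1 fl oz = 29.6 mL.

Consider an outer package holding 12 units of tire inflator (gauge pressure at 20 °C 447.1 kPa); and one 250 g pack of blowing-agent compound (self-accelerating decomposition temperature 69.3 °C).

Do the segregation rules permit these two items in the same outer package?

Yes

The tire inflator has gauge pressure at 20 °C 447.1 kPa, which is > 300 kPa, so it is Category CG (Compressed Gas).
Blowing-agent compound: self-accelerating decomposition temperature 69.3 °C < 75 °C → Category SR (Self-Reactive).
No segregation rule bars Category CG with Category SR.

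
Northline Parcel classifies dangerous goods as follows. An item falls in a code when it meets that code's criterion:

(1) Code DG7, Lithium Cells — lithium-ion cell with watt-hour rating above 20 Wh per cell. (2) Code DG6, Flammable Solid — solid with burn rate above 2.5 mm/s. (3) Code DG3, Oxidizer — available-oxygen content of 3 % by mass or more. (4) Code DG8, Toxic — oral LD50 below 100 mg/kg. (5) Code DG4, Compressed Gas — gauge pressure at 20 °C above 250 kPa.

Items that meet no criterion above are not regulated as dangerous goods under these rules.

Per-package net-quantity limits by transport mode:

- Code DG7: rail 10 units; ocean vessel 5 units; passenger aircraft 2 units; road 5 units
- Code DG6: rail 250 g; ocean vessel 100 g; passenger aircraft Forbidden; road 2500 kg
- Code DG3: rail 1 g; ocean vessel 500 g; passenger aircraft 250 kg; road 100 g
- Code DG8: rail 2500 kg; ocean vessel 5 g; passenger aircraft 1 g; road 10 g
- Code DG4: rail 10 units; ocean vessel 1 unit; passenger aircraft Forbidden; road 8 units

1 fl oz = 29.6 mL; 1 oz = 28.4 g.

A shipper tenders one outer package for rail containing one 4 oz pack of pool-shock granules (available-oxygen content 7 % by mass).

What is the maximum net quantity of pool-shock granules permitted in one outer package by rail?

1 g

With available-oxygen content 7 % by mass (≥ 3 % by mass), the pool-shock granules fall in Code DG3.
The rail limit for Code DG3 is 1 g.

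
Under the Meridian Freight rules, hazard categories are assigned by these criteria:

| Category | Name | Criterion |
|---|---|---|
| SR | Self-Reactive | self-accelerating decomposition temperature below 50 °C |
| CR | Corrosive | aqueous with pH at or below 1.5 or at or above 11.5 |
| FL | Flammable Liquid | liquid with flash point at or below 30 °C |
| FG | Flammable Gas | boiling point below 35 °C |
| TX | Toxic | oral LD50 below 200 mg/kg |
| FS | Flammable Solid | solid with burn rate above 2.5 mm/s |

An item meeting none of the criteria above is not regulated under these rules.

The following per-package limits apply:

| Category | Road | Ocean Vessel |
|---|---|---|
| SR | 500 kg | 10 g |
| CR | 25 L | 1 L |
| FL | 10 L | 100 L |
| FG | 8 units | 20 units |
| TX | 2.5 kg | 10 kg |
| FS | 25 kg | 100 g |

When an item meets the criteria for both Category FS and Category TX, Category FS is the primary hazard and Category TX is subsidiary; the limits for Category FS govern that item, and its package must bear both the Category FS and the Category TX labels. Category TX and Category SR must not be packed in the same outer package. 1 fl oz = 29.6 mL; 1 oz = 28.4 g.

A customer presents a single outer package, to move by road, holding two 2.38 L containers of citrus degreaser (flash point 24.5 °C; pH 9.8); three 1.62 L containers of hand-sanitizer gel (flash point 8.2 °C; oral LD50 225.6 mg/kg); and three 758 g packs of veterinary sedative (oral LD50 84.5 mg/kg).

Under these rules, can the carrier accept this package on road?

Yes

Citrus degreaser: flash point 24.5 °C ≤ 30 °C → Category FL (Flammable Liquid).
The hand-sanitizer gel has flash point 8.2 °C, which is ≤ 30 °C, so it is Category FL (Flammable Liquid).
With oral LD50 84.5 mg/kg (< 200 mg/kg), the veterinary sedative falls in Category TX.
Category TX quantity: three 758 g packs = 2.274 kg.
That is within the Category TX road limit of 2.5 kg.
Total Category FL: (two 2.38 L containers = 4.76 L) + (three 1.62 L containers = 4.86 L) = 9.62 L.
That is within the Category FL road limit of 10 L.
The segregation rule (Category TX with Category SR) does not apply to Category TX with Category FL.
Every hazard category is within its road limit and no segregation rule is violated.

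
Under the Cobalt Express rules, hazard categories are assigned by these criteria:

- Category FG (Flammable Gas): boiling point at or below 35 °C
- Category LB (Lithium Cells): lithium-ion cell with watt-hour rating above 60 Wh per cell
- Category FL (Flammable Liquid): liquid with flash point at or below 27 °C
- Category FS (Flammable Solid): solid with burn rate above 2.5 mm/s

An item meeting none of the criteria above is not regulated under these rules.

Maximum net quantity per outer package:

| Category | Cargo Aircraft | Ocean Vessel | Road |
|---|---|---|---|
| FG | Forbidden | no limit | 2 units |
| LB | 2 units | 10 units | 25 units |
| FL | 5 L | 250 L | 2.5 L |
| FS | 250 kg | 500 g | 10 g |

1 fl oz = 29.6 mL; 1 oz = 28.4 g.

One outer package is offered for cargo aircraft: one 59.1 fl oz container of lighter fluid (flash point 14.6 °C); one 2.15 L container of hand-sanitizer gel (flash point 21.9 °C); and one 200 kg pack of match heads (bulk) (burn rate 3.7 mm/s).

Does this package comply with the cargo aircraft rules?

Flash point 14.6 °C meets the Category FL criterion (Flammable Liquid), so the lighter fluid is Category FL.
Flash point 21.9 °C meets the Category FL criterion (Flammable Liquid), so the hand-sanitizer gel is Category FL.
Match heads (bulk): burn rate 3.7 mm/s > 2.5 mm/s → Category FS (Flammable Solid).
Total Category FL: (one 59.1 fl oz container = 1749.36 mL) + 2.15 L = 3899.36 mL.
3899.36 mL ≤ 5 L (cargo aircraft limit, Category FL) — within limit.
Category FS quantity: 200 kg.
That is within the Category FS cargo aircraft limit of 250 kg.
Every hazard category is within its cargo aircraft limit and no segregation rule is violated.

Yes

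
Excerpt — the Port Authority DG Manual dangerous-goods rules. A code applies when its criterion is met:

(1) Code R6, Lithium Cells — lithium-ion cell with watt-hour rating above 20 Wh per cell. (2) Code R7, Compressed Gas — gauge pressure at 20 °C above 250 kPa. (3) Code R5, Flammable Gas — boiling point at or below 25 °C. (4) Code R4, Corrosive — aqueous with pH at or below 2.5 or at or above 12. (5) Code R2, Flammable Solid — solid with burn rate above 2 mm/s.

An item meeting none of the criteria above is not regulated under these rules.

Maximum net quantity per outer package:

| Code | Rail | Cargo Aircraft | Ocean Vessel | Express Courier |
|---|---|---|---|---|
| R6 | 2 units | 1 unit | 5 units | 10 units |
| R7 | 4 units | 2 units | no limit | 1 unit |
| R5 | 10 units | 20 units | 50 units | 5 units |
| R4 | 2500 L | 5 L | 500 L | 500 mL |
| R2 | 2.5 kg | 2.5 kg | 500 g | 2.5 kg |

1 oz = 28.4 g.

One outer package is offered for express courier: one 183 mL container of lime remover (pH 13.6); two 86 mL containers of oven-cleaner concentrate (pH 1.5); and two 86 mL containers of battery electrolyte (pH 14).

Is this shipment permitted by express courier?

With pH 13.6 (≥ 12), the lime remover falls in Code R4.
The oven-cleaner concentrate has pH 1.5, which is ≤ 2.5, so it is Code R4 (Corrosive).
pH 14 meets the Code R4 criterion (Corrosive), so the battery electrolyte is Code R4.
Code R4 net quantity: 183 mL + (two 86 mL containers = 172 mL) + (two 86 mL containers = 172 mL) = 527 mL.
527 mL > 500 mL (express courier limit, Code R4) — over the limit.

No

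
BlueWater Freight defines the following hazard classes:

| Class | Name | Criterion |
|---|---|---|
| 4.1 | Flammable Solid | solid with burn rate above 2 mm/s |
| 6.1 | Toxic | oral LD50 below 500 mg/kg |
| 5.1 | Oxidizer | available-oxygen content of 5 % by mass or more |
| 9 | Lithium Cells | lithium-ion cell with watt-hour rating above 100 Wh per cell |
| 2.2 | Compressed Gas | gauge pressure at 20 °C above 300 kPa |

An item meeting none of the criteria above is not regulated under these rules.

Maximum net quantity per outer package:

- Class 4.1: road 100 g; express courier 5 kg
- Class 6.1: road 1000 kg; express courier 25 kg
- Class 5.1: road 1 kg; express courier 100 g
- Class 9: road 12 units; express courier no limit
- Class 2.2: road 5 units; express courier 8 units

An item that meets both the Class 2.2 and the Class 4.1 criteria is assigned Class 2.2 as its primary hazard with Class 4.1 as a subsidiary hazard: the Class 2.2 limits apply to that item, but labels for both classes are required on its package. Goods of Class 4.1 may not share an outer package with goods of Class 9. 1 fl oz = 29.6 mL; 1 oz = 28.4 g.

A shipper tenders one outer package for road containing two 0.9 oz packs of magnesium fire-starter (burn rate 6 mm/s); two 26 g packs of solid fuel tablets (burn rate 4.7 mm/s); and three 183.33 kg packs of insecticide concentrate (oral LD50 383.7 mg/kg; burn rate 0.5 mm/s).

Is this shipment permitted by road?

No

The magnesium fire-starter has burn rate 6 mm/s, which is > 2 mm/s, so it is Class 4.1 (Flammable Solid).
Burn rate 4.7 mm/s meets the Class 4.1 criterion (Flammable Solid), so the solid fuel tablets are Class 4.1.
The insecticide concentrate has oral LD50 383.7 mg/kg, which is < 500 mg/kg, so it is Class 6.1 (Toxic).
Total Class 4.1: (two 0.9 oz packs = 51.12 g) + (two 26 g packs = 52 g) = 103.12 g.
That exceeds the Class 4.1 road limit of 100 g.
Class 6.1 quantity: three 183.33 kg packs = 549.99 kg.
That is within the Class 6.1 road limit of 1000 kg.
The segregation rule (Class 4.1 with Class 9) does not apply to Class 4.1 with Class 6.1.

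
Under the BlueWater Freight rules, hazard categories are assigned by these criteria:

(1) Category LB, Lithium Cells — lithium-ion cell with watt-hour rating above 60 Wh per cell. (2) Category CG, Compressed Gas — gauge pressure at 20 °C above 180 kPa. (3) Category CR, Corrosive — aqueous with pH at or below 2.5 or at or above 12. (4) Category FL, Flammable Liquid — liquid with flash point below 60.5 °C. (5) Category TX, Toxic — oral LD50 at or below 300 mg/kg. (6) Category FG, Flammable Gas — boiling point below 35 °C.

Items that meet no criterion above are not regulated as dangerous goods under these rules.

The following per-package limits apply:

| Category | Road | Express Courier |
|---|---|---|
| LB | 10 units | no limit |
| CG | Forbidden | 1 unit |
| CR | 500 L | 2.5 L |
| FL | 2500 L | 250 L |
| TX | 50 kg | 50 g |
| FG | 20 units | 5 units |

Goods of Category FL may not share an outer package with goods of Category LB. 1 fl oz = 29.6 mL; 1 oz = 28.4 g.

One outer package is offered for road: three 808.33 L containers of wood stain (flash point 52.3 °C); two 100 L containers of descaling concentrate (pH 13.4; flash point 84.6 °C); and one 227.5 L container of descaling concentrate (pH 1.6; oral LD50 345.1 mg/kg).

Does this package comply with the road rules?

Yes

Wood stain: flash point 52.3 °C < 60.5 °C → Category FL (Flammable Liquid).
Descaling concentrate: pH 13.4 ≥ 12 → Category CR (Corrosive).
The descaling concentrate has pH 1.6, which is ≤ 2.5, so it is Category CR (Corrosive).
Category CR net quantity: (two 100 L containers = 200 L) + 227.5 L = 427.5 L.
That is within the Category CR road limit of 500 L.
Category FL quantity: three 808.33 L containers = 2424.99 L.
2424.99 L ≤ 2500 L (road limit, Category FL) — within limit.
The segregation rule (Category FL with Category LB) does not apply to Category CR with Category FL.
Every hazard category is within its road limit and no segregation rule is violated.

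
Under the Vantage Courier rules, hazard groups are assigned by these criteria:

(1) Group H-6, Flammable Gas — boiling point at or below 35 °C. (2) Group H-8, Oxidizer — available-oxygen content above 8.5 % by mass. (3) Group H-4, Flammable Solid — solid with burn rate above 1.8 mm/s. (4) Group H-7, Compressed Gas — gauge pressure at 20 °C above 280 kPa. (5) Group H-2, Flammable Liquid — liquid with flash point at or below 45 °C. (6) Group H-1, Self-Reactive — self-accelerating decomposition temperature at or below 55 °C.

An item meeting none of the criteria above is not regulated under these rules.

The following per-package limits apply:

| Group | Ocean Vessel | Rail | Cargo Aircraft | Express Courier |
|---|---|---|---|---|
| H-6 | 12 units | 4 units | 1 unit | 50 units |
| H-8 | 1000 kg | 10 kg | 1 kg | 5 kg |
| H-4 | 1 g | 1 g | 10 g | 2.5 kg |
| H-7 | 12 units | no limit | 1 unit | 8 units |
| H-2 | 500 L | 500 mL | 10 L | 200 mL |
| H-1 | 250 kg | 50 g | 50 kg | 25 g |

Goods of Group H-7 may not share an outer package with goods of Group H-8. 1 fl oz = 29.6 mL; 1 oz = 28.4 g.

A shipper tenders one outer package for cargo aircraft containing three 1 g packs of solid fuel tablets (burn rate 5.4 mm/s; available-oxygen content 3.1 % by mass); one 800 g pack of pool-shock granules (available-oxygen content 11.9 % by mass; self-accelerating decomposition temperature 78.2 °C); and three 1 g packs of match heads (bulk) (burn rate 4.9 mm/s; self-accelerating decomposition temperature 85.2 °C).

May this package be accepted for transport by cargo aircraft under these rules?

Yes

Solid fuel tablets: burn rate 5.4 mm/s > 1.8 mm/s → Group H-4 (Flammable Solid).
The pool-shock granules have available-oxygen content 11.9 % by mass, which is > 8.5 % by mass, so they are Group H-8 (Oxidizer).
With burn rate 4.9 mm/s (> 1.8 mm/s), the match heads (bulk) fall in Group H-4.
Group H-8 quantity: 800 g.
That is within the Group H-8 cargo aircraft limit of 1 kg.
Total Group H-4: (three 1 g packs = 3 g) + (three 1 g packs = 3 g) = 6 g.
6 g is within the cargo aircraft limit of 10 g for Group H-4.
The segregation rule (Group H-7 with Group H-8) does not apply to Group H-8 with Group H-4.
Every hazard group is within its cargo aircraft limit and no segregation rule is violated.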